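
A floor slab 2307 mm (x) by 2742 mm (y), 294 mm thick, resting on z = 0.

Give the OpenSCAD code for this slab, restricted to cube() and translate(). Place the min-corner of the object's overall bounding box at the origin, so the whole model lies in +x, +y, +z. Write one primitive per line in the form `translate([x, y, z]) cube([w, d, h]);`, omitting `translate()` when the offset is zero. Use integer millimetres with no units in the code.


cube([2307, 2742, 294]);


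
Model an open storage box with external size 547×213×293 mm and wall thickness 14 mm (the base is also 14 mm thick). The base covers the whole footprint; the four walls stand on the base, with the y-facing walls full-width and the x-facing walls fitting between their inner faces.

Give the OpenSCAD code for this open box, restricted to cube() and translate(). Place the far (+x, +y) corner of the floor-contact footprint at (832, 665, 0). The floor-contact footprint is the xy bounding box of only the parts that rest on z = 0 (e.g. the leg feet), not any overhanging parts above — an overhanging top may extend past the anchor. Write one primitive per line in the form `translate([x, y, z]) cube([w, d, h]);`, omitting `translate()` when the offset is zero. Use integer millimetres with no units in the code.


translate([285, 452, 0]) cube([547, 213, 14]);
translate([285, 452, 14]) cube([547, 14, 279]);
translate([285, 651, 14]) cube([547, 14, 279]);
translate([285, 466, 14]) cube([14, 185, 279]);
translate([818, 466, 14]) cube([14, 185, 279]);


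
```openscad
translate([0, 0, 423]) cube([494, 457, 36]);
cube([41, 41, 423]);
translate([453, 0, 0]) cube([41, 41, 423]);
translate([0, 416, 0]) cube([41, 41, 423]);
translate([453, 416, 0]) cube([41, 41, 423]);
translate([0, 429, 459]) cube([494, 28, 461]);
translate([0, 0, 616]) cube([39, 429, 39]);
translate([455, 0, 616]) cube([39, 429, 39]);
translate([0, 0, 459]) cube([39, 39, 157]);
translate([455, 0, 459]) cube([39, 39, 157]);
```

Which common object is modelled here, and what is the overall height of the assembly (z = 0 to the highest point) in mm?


A chair. The overall height is 920 mm.

A slab on four corner posts with a tall panel at the back — a chair. The seat slab sits at z = 423 with thickness 36, and the 461 mm backrest starts at the seat top, so the overall height is 423 + 36 + 461 = 920 mm.


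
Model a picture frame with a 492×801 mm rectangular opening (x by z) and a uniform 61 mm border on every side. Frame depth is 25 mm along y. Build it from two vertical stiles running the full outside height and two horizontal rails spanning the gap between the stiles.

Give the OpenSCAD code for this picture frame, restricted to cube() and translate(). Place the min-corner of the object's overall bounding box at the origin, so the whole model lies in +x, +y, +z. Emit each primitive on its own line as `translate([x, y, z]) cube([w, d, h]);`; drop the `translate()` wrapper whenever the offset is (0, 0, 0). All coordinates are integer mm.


cube([61, 25, 923]);
translate([553, 0, 0]) cube([61, 25, 923]);
translate([61, 0, 0]) cube([492, 25, 61]);
translate([61, 0, 862]) cube([492, 25, 61]);


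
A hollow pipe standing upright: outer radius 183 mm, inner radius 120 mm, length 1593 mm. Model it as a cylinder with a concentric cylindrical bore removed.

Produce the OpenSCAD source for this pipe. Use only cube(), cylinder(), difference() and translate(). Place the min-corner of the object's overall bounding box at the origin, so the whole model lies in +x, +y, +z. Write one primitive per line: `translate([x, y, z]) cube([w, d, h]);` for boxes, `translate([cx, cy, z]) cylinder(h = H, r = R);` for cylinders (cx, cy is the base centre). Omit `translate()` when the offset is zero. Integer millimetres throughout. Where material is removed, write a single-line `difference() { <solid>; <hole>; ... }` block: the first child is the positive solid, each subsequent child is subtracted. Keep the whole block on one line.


difference() { translate([183, 183, 0]) cylinder(h = 1593, r = 183); translate([183, 183, 0]) cylinder(h = 1593, r = 120); }


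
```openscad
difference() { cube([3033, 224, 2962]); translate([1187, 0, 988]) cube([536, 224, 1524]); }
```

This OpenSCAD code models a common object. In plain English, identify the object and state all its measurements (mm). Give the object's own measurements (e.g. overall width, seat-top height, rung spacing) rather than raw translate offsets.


A wall 3033 mm long (x), 224 mm thick (y), 2962 mm tall, with a rectangular window opening cut through it. The opening is 536 mm wide and 1524 mm tall; its sill is at z = 988 mm and its near (−x) edge is 1187 mm from the wall's −x end. The opening passes through the full wall thickness.


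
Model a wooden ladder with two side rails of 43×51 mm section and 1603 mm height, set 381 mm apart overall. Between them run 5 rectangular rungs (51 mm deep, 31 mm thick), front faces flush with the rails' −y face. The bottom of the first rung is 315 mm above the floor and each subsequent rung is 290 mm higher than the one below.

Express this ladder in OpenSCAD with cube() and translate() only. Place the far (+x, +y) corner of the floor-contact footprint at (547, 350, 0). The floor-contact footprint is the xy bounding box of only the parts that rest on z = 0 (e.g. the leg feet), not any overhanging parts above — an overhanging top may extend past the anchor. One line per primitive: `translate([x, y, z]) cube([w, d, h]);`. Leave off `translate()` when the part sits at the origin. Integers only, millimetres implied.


translate([166, 299, 0]) cube([43, 51, 1603]);
translate([504, 299, 0]) cube([43, 51, 1603]);
translate([209, 299, 315]) cube([295, 51, 31]);
translate([209, 299, 605]) cube([295, 51, 31]);
translate([209, 299, 895]) cube([295, 51, 31]);
translate([209, 299, 1185]) cube([295, 51, 31]);
translate([209, 299, 1475]) cube([295, 51, 31]);


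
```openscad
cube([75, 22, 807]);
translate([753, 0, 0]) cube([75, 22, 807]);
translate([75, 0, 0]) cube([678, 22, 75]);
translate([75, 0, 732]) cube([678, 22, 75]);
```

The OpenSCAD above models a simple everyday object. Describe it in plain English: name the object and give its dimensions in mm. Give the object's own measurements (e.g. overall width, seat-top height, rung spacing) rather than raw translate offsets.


A rectangular picture frame lying in the x–z plane (depth along y). The opening is 678 mm wide (x) by 657 mm tall (z), surrounded by a border 75 mm wide on all four sides. The frame is 22 mm deep and is made of two full-height vertical stiles with two horizontal rails fitted between them.


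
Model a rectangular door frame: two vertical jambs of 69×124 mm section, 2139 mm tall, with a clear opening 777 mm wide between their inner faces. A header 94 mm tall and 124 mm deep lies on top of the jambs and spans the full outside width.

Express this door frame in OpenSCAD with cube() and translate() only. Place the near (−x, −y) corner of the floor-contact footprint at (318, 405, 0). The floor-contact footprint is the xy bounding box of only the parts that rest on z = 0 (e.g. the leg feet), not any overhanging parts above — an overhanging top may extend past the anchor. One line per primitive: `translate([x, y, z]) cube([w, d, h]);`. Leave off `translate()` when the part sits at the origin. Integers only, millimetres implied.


translate([318, 405, 0]) cube([69, 124, 2139]);
translate([1164, 405, 0]) cube([69, 124, 2139]);
translate([318, 405, 2139]) cube([915, 124, 94]);


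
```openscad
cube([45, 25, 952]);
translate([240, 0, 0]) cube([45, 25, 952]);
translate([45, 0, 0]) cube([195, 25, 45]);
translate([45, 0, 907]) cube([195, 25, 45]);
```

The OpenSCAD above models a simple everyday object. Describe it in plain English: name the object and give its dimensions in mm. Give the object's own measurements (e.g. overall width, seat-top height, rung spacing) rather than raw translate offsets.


A rectangular picture frame lying in the x–z plane (depth along y). The opening is 195 mm wide (x) by 862 mm tall (z), surrounded by a border 45 mm wide on all four sides. The frame is 25 mm deep and is made of two full-height vertical stiles with two horizontal rails fitted between them.


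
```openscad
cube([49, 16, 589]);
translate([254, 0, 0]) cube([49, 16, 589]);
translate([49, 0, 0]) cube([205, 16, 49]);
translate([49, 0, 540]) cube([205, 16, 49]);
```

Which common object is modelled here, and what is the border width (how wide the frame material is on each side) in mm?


A picture frame. The border width is 49 mm.

Four thin pieces enclosing a rectangular opening — a picture frame. The two full-height stiles are 589 mm tall; the top rail sits at z = 540 and is 49 mm tall, so the border above the opening is 589 − 540 = 49 mm, matching the stile x-width.


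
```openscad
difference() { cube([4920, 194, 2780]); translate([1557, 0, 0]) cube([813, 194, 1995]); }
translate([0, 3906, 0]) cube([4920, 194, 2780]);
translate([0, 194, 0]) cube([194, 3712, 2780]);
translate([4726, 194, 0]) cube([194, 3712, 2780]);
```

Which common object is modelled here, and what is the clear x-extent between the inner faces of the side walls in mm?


A single room. The interior width is 4532 mm.

Four walls enclosing a rectangle with a door in the front wall — a room. Outside width 4920 minus two 194 mm walls gives 4532 mm.


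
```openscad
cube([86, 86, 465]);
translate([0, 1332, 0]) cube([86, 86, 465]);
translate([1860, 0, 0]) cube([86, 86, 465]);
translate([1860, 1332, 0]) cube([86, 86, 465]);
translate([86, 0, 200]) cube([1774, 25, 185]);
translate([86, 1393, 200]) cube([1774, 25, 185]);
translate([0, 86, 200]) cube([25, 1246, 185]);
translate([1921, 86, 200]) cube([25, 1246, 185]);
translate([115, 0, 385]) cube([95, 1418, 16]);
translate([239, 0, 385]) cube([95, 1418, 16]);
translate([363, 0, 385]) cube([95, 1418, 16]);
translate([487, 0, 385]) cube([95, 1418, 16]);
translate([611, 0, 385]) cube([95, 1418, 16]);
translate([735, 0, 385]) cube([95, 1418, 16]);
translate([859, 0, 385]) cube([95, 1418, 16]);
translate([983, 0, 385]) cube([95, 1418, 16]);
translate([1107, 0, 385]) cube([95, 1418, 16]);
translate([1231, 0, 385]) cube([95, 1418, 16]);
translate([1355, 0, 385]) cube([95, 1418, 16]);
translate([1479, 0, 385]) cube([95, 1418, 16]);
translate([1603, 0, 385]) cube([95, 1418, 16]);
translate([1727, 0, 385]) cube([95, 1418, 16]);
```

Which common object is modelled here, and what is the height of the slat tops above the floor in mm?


A bed frame. The slat-top height is 401 mm.

Four posts, four rails, and a row of slats — a bed frame. Slats sit on the rails at z = 200 + 185 = 385; with slat thickness 16, the top is 401 mm.


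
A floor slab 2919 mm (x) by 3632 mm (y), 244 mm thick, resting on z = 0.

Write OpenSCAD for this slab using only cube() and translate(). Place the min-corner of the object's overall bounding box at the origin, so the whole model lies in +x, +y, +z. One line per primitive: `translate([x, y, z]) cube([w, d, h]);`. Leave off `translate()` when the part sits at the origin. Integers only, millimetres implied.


cube([2919, 3632, 244]);


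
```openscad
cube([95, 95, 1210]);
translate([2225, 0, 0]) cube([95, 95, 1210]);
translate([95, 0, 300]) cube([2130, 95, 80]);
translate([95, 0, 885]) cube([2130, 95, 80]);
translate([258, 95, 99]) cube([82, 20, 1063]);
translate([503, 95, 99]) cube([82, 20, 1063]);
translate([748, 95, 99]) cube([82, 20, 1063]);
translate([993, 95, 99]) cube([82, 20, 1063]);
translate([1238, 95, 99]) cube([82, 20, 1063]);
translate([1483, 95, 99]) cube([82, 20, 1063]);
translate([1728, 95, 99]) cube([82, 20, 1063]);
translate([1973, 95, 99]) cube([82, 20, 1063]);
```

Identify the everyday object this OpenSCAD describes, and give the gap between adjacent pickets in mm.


A fence section. The picket gap is 163 mm.

Two posts, two rails, 8 pickets — a fence section. Span 2130 mm holds 8 pickets of 82 mm with 9 equal gaps: ⌊(2130 − 8·82) / 9⌋ = 163 mm.


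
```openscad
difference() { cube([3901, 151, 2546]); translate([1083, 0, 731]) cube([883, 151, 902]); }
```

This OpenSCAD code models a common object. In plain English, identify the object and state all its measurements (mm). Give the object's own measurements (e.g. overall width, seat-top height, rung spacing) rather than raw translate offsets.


A wall 3901 mm long (x), 151 mm thick (y), 2546 mm tall, with a rectangular window opening cut through it. The opening is 883 mm wide and 902 mm tall; its sill is at z = 731 mm and its near (−x) edge is 1083 mm from the wall's −x end. The opening passes through the full wall thickness.


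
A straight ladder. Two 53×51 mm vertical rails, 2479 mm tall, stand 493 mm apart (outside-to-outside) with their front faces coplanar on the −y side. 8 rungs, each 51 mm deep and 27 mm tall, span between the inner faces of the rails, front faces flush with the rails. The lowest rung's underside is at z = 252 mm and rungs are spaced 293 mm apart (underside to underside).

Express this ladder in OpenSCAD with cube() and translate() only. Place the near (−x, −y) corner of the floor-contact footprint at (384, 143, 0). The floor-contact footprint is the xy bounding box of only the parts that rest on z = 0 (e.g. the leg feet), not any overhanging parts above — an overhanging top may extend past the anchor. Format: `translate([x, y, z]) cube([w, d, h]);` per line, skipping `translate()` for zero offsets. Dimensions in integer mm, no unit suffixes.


translate([384, 143, 0]) cube([53, 51, 2479]);
translate([824, 143, 0]) cube([53, 51, 2479]);
translate([437, 143, 252]) cube([387, 51, 27]);
translate([437, 143, 545]) cube([387, 51, 27]);
translate([437, 143, 838]) cube([387, 51, 27]);
translate([437, 143, 1131]) cube([387, 51, 27]);
translate([437, 143, 1424]) cube([387, 51, 27]);
translate([437, 143, 1717]) cube([387, 51, 27]);
translate([437, 143, 2010]) cube([387, 51, 27]);
translate([437, 143, 2303]) cube([387, 51, 27]);


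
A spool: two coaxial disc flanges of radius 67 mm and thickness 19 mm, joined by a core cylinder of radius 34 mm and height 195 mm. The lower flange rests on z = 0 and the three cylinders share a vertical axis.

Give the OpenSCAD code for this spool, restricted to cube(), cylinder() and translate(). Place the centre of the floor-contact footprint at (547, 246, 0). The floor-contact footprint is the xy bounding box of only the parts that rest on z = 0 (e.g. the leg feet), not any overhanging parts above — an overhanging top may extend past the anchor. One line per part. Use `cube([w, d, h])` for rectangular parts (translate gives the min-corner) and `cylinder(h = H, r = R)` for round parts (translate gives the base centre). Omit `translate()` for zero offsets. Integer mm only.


translate([547, 246, 0]) cylinder(h = 19, r = 67);
translate([547, 246, 19]) cylinder(h = 195, r = 34);
translate([547, 246, 214]) cylinder(h = 19, r = 67);


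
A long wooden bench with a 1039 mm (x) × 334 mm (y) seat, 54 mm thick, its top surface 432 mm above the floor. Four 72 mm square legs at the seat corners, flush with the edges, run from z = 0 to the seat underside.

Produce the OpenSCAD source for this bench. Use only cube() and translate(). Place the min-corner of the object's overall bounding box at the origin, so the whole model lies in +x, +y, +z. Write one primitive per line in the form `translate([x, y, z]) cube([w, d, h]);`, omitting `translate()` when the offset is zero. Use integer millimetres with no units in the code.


translate([0, 0, 378]) cube([1039, 334, 54]);
cube([72, 72, 378]);
translate([0, 262, 0]) cube([72, 72, 378]);
translate([967, 0, 0]) cube([72, 72, 378]);
translate([967, 262, 0]) cube([72, 72, 378]);


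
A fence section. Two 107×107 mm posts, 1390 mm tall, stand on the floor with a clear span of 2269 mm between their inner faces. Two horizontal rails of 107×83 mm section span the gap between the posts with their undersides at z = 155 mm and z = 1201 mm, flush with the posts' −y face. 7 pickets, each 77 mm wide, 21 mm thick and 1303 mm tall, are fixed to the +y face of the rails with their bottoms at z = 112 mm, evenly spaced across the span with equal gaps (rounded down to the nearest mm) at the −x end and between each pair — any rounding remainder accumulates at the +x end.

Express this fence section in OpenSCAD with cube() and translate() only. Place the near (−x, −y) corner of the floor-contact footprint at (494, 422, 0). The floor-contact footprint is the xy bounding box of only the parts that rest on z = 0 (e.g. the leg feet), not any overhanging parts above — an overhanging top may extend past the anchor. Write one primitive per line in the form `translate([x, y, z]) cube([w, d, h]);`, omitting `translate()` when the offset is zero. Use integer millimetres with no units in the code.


translate([494, 422, 0]) cube([107, 107, 1390]);
translate([2870, 422, 0]) cube([107, 107, 1390]);
translate([601, 422, 155]) cube([2269, 107, 83]);
translate([601, 422, 1201]) cube([2269, 107, 83]);
translate([817, 529, 112]) cube([77, 21, 1303]);
translate([1110, 529, 112]) cube([77, 21, 1303]);
translate([1403, 529, 112]) cube([77, 21, 1303]);
translate([1696, 529, 112]) cube([77, 21, 1303]);
translate([1989, 529, 112]) cube([77, 21, 1303]);
translate([2282, 529, 112]) cube([77, 21, 1303]);
translate([2575, 529, 112]) cube([77, 21, 1303]);


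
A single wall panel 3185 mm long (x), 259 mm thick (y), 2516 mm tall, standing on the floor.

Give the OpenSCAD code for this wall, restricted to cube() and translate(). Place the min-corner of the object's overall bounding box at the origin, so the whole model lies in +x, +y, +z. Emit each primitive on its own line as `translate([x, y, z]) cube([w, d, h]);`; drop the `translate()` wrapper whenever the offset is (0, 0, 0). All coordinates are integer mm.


cube([3185, 259, 2516]);


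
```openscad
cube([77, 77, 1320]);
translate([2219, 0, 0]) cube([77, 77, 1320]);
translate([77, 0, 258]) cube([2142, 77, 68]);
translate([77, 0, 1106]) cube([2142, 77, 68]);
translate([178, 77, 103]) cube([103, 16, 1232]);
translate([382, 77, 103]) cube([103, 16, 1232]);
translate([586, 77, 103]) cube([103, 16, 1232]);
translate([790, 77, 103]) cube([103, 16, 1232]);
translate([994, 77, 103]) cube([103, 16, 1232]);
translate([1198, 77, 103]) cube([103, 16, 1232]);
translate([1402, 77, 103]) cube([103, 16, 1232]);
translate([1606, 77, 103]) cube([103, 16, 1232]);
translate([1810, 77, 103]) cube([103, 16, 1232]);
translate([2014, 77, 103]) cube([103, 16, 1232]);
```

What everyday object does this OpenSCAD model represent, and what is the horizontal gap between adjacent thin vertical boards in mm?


A fence section. The picket gap is 101 mm.

Two posts, two rails, 10 pickets — a fence section. Span 2142 mm holds 10 pickets of 103 mm with 11 equal gaps: ⌊(2142 − 10·103) / 11⌋ = 101 mm.


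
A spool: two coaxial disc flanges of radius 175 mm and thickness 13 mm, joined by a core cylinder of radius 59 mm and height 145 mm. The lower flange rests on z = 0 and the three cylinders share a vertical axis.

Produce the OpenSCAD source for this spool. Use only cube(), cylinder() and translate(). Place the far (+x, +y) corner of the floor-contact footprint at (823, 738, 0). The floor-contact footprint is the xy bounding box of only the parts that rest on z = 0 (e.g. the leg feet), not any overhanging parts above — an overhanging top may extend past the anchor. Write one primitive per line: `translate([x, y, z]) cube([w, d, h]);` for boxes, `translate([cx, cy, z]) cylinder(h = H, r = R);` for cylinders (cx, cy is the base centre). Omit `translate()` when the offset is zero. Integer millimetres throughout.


translate([648, 563, 0]) cylinder(h = 13, r = 175);
translate([648, 563, 13]) cylinder(h = 145, r = 59);
translate([648, 563, 158]) cylinder(h = 13, r = 175);


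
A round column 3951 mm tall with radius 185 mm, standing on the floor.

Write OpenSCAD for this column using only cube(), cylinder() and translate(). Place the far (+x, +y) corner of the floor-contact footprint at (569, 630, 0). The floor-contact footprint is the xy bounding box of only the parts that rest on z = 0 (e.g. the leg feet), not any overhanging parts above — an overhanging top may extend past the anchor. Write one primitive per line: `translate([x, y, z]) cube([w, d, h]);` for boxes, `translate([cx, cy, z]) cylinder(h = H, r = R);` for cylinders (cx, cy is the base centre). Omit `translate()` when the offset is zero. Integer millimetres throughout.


translate([384, 445, 0]) cylinder(h = 3951, r = 185);


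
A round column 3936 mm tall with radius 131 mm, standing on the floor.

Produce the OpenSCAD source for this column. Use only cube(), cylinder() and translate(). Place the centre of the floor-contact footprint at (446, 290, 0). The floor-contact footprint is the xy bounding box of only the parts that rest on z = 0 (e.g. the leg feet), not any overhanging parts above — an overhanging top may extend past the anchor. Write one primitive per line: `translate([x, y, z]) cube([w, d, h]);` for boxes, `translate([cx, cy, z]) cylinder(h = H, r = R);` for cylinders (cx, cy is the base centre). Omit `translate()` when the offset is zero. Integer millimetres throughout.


translate([446, 290, 0]) cylinder(h = 3936, r = 131);


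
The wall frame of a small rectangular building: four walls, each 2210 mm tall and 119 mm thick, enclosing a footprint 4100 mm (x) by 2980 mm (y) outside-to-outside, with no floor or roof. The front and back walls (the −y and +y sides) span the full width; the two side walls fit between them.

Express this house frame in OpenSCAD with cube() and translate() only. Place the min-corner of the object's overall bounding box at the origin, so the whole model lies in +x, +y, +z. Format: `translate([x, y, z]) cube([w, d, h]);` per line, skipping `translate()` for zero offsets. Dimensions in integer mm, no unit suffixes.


cube([4100, 119, 2210]);
translate([0, 2861, 0]) cube([4100, 119, 2210]);
translate([0, 119, 0]) cube([119, 2742, 2210]);
translate([3981, 119, 0]) cube([119, 2742, 2210]);


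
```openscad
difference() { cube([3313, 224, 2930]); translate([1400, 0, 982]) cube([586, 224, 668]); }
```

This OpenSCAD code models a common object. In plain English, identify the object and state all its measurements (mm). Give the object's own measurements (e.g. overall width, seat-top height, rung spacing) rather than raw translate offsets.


A wall 3313 mm long (x), 224 mm thick (y), 2930 mm tall, with a rectangular window opening cut through it. The opening is 586 mm wide and 668 mm tall; its sill is at z = 982 mm and its near (−x) edge is 1400 mm from the wall's −x end. The opening passes through the full wall thickness.


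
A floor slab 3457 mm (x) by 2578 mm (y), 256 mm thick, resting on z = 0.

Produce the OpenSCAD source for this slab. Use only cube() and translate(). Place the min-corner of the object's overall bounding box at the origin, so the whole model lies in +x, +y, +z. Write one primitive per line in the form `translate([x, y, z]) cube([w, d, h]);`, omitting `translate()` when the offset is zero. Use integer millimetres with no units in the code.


cube([3457, 2578, 256]);


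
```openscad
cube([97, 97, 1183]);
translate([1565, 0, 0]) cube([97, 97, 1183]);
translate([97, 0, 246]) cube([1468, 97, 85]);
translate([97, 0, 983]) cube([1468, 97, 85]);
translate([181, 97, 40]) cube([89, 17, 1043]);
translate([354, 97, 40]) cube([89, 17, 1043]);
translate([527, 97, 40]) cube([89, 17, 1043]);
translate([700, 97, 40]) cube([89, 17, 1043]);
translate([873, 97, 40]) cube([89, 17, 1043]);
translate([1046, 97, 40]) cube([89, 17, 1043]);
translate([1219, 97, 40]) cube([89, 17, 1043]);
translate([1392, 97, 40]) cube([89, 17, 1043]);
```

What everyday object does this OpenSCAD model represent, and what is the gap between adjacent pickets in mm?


A fence section. The picket gap is 84 mm.

Two posts, two rails, 8 pickets — a fence section. Span 1468 mm holds 8 pickets of 89 mm with 9 equal gaps: ⌊(1468 − 8·89) / 9⌋ = 84 mm.


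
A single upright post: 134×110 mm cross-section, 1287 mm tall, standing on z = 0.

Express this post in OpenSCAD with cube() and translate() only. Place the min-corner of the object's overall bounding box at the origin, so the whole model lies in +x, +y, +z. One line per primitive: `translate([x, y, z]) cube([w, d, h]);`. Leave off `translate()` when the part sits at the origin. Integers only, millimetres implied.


cube([134, 110, 1287]);


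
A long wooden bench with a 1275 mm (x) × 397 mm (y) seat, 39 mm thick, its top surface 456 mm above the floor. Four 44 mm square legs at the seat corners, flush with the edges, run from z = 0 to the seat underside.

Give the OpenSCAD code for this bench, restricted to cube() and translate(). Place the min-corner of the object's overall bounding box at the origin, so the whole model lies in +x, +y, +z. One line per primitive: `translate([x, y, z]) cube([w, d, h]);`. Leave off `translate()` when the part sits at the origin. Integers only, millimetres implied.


translate([0, 0, 417]) cube([1275, 397, 39]);
cube([44, 44, 417]);
translate([0, 353, 0]) cube([44, 44, 417]);
translate([1231, 0, 0]) cube([44, 44, 417]);
translate([1231, 353, 0]) cube([44, 44, 417]);


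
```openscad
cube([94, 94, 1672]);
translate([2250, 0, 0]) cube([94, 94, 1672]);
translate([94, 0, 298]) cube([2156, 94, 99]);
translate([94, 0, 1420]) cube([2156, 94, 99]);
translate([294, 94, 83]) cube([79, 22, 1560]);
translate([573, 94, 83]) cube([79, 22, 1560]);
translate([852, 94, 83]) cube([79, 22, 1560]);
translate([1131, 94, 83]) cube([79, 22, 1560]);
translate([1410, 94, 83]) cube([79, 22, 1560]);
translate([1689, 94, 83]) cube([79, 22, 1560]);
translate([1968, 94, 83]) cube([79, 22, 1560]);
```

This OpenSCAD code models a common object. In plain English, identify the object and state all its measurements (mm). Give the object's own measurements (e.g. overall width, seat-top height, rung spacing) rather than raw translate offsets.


A fence section. Two 94×94 mm posts, 1672 mm tall, stand on the floor with a clear span of 2156 mm between their inner faces. Two horizontal rails of 94×99 mm section span the gap between the posts with their undersides at z = 298 mm and z = 1420 mm, flush with the posts' −y face. 7 pickets, each 79 mm wide, 22 mm thick and 1560 mm tall, are fixed to the +y face of the rails with their bottoms at z = 83 mm, spaced across the span with a 200 mm gap after the −x post and between neighbouring pickets, with 203 mm left before the +x post.


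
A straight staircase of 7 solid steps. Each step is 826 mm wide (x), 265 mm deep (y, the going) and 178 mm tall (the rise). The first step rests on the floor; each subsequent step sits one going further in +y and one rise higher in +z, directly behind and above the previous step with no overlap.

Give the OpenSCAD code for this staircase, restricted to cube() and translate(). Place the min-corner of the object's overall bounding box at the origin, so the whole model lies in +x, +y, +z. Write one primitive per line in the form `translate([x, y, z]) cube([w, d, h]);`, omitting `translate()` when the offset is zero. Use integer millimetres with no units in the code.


cube([826, 265, 178]);
translate([0, 265, 178]) cube([826, 265, 178]);
translate([0, 530, 356]) cube([826, 265, 178]);
translate([0, 795, 534]) cube([826, 265, 178]);
translate([0, 1060, 712]) cube([826, 265, 178]);
translate([0, 1325, 890]) cube([826, 265, 178]);
translate([0, 1590, 1068]) cube([826, 265, 178]);


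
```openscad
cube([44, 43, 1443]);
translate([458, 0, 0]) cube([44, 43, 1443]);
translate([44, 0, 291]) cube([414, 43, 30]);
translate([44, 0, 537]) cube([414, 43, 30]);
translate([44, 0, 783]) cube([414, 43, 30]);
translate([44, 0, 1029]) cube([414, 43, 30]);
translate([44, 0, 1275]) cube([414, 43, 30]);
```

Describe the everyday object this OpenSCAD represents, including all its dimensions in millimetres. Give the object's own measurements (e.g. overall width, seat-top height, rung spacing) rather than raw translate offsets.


A straight ladder. Two 44×43 mm vertical rails, 1443 mm tall, stand 502 mm apart (outside-to-outside) with their front faces coplanar on the −y side. 5 rungs, each 43 mm deep and 30 mm tall, span between the inner faces of the rails, front faces flush with the rails. The lowest rung's underside is at z = 291 mm and rungs are spaced 246 mm apart (underside to underside).


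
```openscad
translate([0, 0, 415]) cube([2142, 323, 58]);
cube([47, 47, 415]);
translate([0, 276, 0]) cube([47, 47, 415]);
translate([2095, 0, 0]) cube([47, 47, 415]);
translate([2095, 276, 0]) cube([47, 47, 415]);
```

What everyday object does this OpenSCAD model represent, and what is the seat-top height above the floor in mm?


A bench. The seat-top height is 473 mm.

A long slab on four corner posts — a bench. The slab sits at z = 415 with thickness 58, so the top is 415 + 58 = 473 mm.


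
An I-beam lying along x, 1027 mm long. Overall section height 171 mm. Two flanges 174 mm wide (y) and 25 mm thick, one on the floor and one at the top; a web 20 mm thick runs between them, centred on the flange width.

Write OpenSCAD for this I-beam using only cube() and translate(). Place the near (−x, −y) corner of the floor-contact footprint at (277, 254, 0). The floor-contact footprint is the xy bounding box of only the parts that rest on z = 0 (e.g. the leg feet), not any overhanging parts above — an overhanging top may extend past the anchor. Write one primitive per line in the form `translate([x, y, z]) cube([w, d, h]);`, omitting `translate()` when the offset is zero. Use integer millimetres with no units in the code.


translate([277, 254, 0]) cube([1027, 174, 25]);
translate([277, 331, 25]) cube([1027, 20, 121]);
translate([277, 254, 146]) cube([1027, 174, 25]);


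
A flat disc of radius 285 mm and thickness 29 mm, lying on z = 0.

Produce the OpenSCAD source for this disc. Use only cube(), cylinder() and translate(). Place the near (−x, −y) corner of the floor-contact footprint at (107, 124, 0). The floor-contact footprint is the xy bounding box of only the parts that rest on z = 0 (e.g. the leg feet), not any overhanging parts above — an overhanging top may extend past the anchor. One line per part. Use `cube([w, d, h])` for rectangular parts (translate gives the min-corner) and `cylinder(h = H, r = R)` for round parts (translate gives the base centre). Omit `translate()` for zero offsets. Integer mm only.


translate([392, 409, 0]) cylinder(h = 29, r = 285);


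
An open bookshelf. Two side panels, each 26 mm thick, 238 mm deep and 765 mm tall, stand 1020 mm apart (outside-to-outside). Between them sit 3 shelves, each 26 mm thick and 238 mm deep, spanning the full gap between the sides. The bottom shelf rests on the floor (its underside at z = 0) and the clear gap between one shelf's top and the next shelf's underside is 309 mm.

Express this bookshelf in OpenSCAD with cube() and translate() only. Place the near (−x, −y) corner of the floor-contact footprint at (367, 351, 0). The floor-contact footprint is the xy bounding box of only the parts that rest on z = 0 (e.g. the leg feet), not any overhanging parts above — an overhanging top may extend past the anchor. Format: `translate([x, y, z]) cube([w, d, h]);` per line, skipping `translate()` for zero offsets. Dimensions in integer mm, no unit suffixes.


translate([367, 351, 0]) cube([26, 238, 765]);
translate([1361, 351, 0]) cube([26, 238, 765]);
translate([393, 351, 0]) cube([968, 238, 26]);
translate([393, 351, 335]) cube([968, 238, 26]);
translate([393, 351, 670]) cube([968, 238, 26]);


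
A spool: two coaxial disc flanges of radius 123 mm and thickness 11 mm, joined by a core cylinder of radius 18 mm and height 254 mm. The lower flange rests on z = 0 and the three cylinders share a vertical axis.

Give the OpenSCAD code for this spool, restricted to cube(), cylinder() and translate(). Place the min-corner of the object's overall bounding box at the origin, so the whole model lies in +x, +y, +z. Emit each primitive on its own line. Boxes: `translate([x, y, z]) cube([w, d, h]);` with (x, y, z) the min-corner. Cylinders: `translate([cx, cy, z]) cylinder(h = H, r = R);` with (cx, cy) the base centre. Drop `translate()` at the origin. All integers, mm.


translate([123, 123, 0]) cylinder(h = 11, r = 123);
translate([123, 123, 11]) cylinder(h = 254, r = 18);
translate([123, 123, 265]) cylinder(h = 11, r = 123);


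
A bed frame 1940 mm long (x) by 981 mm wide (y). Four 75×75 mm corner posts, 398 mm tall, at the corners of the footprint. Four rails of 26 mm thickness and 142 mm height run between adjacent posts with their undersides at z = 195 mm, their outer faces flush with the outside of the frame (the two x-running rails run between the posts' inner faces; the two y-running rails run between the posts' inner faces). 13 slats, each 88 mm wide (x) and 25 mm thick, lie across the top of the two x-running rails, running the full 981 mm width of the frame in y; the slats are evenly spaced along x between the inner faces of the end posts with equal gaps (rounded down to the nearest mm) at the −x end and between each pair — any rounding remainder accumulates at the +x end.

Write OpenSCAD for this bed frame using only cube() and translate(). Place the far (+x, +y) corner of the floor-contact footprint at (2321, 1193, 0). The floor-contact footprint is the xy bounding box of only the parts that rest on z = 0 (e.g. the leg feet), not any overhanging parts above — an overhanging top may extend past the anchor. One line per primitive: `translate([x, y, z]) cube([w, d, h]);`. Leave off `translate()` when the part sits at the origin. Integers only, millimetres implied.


translate([381, 212, 0]) cube([75, 75, 398]);
translate([381, 1118, 0]) cube([75, 75, 398]);
translate([2246, 212, 0]) cube([75, 75, 398]);
translate([2246, 1118, 0]) cube([75, 75, 398]);
translate([456, 212, 195]) cube([1790, 26, 142]);
translate([456, 1167, 195]) cube([1790, 26, 142]);
translate([381, 287, 195]) cube([26, 831, 142]);
translate([2295, 287, 195]) cube([26, 831, 142]);
translate([502, 212, 337]) cube([88, 981, 25]);
translate([636, 212, 337]) cube([88, 981, 25]);
translate([770, 212, 337]) cube([88, 981, 25]);
translate([904, 212, 337]) cube([88, 981, 25]);
translate([1038, 212, 337]) cube([88, 981, 25]);
translate([1172, 212, 337]) cube([88, 981, 25]);
translate([1306, 212, 337]) cube([88, 981, 25]);
translate([1440, 212, 337]) cube([88, 981, 25]);
translate([1574, 212, 337]) cube([88, 981, 25]);
translate([1708, 212, 337]) cube([88, 981, 25]);
translate([1842, 212, 337]) cube([88, 981, 25]);
translate([1976, 212, 337]) cube([88, 981, 25]);
translate([2110, 212, 337]) cube([88, 981, 25]);


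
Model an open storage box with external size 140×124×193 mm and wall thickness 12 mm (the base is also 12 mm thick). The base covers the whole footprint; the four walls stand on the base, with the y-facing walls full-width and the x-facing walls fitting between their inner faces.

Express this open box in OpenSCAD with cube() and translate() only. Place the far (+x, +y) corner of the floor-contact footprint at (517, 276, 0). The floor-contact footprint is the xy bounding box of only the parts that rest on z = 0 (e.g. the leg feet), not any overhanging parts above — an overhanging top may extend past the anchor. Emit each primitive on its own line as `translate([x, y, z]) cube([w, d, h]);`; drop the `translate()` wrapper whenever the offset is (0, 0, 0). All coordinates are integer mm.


translate([377, 152, 0]) cube([140, 124, 12]);
translate([377, 152, 12]) cube([140, 12, 181]);
translate([377, 264, 12]) cube([140, 12, 181]);
translate([377, 164, 12]) cube([12, 100, 181]);
translate([505, 164, 12]) cube([12, 100, 181]);


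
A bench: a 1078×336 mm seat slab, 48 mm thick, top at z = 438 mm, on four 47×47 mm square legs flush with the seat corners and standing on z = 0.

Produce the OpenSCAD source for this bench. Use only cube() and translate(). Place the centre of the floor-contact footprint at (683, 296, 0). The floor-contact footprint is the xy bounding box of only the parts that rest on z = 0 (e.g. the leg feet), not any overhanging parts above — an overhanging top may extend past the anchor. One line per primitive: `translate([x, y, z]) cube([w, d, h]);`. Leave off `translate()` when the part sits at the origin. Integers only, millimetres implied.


// leg_h = 438 − 48 = 390
translate([144, 128, 390]) cube([1078, 336, 48]);
translate([144, 128, 0]) cube([47, 47, 390]);
translate([144, 417, 0]) cube([47, 47, 390]);
translate([1175, 128, 0]) cube([47, 47, 390]);
translate([1175, 417, 0]) cube([47, 47, 390]);


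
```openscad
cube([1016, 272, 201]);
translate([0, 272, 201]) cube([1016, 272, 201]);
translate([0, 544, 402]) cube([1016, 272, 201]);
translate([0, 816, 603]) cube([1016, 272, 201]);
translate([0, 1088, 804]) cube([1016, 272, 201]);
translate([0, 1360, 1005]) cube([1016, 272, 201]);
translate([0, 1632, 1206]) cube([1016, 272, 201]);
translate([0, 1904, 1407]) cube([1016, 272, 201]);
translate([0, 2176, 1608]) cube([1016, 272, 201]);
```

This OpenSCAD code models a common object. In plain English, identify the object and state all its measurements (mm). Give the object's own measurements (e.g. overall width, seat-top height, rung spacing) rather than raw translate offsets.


A straight staircase of 9 solid steps. Each step is 1016 mm wide (x), 272 mm deep (y, the going) and 201 mm tall (the rise). The first step rests on the floor; each subsequent step sits one going further in +y and one rise higher in +z, directly behind and above the previous step with no overlap.


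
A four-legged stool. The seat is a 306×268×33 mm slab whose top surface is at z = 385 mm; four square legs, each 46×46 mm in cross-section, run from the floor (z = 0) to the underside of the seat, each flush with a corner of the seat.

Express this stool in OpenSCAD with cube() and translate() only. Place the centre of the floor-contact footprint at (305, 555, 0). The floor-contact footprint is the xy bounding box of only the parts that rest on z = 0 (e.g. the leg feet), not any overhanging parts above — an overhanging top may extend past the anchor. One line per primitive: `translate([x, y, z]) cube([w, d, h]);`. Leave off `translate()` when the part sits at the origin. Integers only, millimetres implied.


translate([152, 421, 352]) cube([306, 268, 33]);
translate([152, 421, 0]) cube([46, 46, 352]);
translate([412, 421, 0]) cube([46, 46, 352]);
translate([152, 643, 0]) cube([46, 46, 352]);
translate([412, 643, 0]) cube([46, 46, 352]);


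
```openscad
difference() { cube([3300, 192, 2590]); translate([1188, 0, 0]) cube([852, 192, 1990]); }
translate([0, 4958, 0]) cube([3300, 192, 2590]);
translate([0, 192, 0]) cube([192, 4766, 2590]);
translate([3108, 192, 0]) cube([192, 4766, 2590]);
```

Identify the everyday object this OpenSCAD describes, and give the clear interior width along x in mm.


A single room. The interior width is 2916 mm.

Four walls enclosing a rectangle with a door in the front wall — a room. Outside width 3300 minus two 192 mm walls gives 2916 mm.


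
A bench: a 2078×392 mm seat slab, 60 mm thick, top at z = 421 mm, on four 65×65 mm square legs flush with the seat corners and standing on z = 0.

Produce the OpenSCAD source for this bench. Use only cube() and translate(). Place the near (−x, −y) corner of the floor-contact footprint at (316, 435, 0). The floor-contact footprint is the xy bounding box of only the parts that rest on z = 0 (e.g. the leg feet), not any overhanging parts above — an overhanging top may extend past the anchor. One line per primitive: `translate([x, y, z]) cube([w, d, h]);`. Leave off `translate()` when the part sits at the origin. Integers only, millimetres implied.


// leg_h = 421 − 60 = 361
translate([316, 435, 361]) cube([2078, 392, 60]);
translate([316, 435, 0]) cube([65, 65, 361]);
translate([316, 762, 0]) cube([65, 65, 361]);
translate([2329, 435, 0]) cube([65, 65, 361]);
translate([2329, 762, 0]) cube([65, 65, 361]);
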